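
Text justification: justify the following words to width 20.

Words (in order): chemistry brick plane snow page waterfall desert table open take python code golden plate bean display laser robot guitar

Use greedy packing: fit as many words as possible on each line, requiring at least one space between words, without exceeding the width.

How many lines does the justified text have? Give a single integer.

Answer: 7

Derivation:
Line 1: ['chemistry', 'brick'] (min_width=15, slack=5)
Line 2: ['plane', 'snow', 'page'] (min_width=15, slack=5)
Line 3: ['waterfall', 'desert'] (min_width=16, slack=4)
Line 4: ['table', 'open', 'take'] (min_width=15, slack=5)
Line 5: ['python', 'code', 'golden'] (min_width=18, slack=2)
Line 6: ['plate', 'bean', 'display'] (min_width=18, slack=2)
Line 7: ['laser', 'robot', 'guitar'] (min_width=18, slack=2)
Total lines: 7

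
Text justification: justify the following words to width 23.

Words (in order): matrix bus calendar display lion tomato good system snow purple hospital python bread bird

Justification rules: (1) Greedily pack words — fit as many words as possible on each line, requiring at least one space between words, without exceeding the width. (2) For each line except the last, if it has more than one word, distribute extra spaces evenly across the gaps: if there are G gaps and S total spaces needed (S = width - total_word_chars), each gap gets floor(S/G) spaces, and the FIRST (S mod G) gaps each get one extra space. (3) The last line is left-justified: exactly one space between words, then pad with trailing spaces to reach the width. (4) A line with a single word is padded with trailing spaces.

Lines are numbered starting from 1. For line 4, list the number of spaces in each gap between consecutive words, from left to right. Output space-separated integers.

Answer: 2 2

Derivation:
Line 1: ['matrix', 'bus', 'calendar'] (min_width=19, slack=4)
Line 2: ['display', 'lion', 'tomato'] (min_width=19, slack=4)
Line 3: ['good', 'system', 'snow', 'purple'] (min_width=23, slack=0)
Line 4: ['hospital', 'python', 'bread'] (min_width=21, slack=2)
Line 5: ['bird'] (min_width=4, slack=19)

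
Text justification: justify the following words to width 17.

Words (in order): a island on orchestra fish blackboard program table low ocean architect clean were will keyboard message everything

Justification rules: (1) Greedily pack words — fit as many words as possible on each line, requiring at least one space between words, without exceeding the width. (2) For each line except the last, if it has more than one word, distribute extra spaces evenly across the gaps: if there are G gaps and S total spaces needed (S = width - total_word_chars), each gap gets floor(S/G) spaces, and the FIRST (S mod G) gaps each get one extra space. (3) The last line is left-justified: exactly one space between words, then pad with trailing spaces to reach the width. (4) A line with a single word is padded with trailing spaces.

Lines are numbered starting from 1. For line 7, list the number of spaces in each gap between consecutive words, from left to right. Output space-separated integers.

Answer: 2

Derivation:
Line 1: ['a', 'island', 'on'] (min_width=11, slack=6)
Line 2: ['orchestra', 'fish'] (min_width=14, slack=3)
Line 3: ['blackboard'] (min_width=10, slack=7)
Line 4: ['program', 'table', 'low'] (min_width=17, slack=0)
Line 5: ['ocean', 'architect'] (min_width=15, slack=2)
Line 6: ['clean', 'were', 'will'] (min_width=15, slack=2)
Line 7: ['keyboard', 'message'] (min_width=16, slack=1)
Line 8: ['everything'] (min_width=10, slack=7)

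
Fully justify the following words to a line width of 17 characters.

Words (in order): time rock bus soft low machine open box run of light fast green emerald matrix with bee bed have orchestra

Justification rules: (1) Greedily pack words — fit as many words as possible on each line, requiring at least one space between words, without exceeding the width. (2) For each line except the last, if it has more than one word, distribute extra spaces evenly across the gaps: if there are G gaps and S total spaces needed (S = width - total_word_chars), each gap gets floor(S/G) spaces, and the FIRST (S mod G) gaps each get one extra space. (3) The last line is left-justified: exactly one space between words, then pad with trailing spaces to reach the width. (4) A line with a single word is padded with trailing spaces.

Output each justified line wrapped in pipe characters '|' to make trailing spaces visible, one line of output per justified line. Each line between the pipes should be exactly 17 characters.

Answer: |time   rock   bus|
|soft  low machine|
|open  box  run of|
|light  fast green|
|emerald    matrix|
|with bee bed have|
|orchestra        |

Derivation:
Line 1: ['time', 'rock', 'bus'] (min_width=13, slack=4)
Line 2: ['soft', 'low', 'machine'] (min_width=16, slack=1)
Line 3: ['open', 'box', 'run', 'of'] (min_width=15, slack=2)
Line 4: ['light', 'fast', 'green'] (min_width=16, slack=1)
Line 5: ['emerald', 'matrix'] (min_width=14, slack=3)
Line 6: ['with', 'bee', 'bed', 'have'] (min_width=17, slack=0)
Line 7: ['orchestra'] (min_width=9, slack=8)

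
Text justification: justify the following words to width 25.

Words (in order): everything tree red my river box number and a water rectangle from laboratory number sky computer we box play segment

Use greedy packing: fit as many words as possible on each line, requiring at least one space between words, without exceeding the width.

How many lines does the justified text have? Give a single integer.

Line 1: ['everything', 'tree', 'red', 'my'] (min_width=22, slack=3)
Line 2: ['river', 'box', 'number', 'and', 'a'] (min_width=22, slack=3)
Line 3: ['water', 'rectangle', 'from'] (min_width=20, slack=5)
Line 4: ['laboratory', 'number', 'sky'] (min_width=21, slack=4)
Line 5: ['computer', 'we', 'box', 'play'] (min_width=20, slack=5)
Line 6: ['segment'] (min_width=7, slack=18)
Total lines: 6

Answer: 6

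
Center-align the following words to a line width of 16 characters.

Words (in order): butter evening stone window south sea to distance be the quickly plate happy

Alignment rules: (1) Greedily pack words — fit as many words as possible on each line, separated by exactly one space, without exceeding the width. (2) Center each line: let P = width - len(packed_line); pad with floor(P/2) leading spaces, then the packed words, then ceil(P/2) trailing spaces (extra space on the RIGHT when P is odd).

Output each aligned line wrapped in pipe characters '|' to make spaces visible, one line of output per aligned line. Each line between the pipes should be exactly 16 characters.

Line 1: ['butter', 'evening'] (min_width=14, slack=2)
Line 2: ['stone', 'window'] (min_width=12, slack=4)
Line 3: ['south', 'sea', 'to'] (min_width=12, slack=4)
Line 4: ['distance', 'be', 'the'] (min_width=15, slack=1)
Line 5: ['quickly', 'plate'] (min_width=13, slack=3)
Line 6: ['happy'] (min_width=5, slack=11)

Answer: | butter evening |
|  stone window  |
|  south sea to  |
|distance be the |
| quickly plate  |
|     happy      |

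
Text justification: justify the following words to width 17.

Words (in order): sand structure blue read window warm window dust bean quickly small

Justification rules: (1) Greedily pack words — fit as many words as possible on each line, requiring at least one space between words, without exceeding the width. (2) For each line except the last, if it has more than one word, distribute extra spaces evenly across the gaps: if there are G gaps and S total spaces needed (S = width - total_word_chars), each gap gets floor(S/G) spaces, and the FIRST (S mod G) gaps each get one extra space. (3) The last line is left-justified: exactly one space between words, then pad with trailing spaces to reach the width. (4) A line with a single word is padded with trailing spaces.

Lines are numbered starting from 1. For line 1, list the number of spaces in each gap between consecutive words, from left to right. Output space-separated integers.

Answer: 4

Derivation:
Line 1: ['sand', 'structure'] (min_width=14, slack=3)
Line 2: ['blue', 'read', 'window'] (min_width=16, slack=1)
Line 3: ['warm', 'window', 'dust'] (min_width=16, slack=1)
Line 4: ['bean', 'quickly'] (min_width=12, slack=5)
Line 5: ['small'] (min_width=5, slack=12)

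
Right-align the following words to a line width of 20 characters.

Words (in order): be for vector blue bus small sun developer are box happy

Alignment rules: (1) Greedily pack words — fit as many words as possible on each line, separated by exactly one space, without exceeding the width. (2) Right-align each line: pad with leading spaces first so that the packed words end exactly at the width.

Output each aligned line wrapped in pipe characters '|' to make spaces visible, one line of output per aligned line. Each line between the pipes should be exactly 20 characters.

Line 1: ['be', 'for', 'vector', 'blue'] (min_width=18, slack=2)
Line 2: ['bus', 'small', 'sun'] (min_width=13, slack=7)
Line 3: ['developer', 'are', 'box'] (min_width=17, slack=3)
Line 4: ['happy'] (min_width=5, slack=15)

Answer: |  be for vector blue|
|       bus small sun|
|   developer are box|
|               happy|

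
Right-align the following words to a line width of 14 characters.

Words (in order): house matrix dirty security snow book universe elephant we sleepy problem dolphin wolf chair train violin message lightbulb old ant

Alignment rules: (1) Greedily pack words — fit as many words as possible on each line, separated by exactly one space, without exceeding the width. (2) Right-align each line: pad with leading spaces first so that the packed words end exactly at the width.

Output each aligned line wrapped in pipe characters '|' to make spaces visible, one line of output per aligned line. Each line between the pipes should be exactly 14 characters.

Answer: |  house matrix|
|dirty security|
|     snow book|
|      universe|
|   elephant we|
|sleepy problem|
|  dolphin wolf|
|   chair train|
|violin message|
| lightbulb old|
|           ant|

Derivation:
Line 1: ['house', 'matrix'] (min_width=12, slack=2)
Line 2: ['dirty', 'security'] (min_width=14, slack=0)
Line 3: ['snow', 'book'] (min_width=9, slack=5)
Line 4: ['universe'] (min_width=8, slack=6)
Line 5: ['elephant', 'we'] (min_width=11, slack=3)
Line 6: ['sleepy', 'problem'] (min_width=14, slack=0)
Line 7: ['dolphin', 'wolf'] (min_width=12, slack=2)
Line 8: ['chair', 'train'] (min_width=11, slack=3)
Line 9: ['violin', 'message'] (min_width=14, slack=0)
Line 10: ['lightbulb', 'old'] (min_width=13, slack=1)
Line 11: ['ant'] (min_width=3, slack=11)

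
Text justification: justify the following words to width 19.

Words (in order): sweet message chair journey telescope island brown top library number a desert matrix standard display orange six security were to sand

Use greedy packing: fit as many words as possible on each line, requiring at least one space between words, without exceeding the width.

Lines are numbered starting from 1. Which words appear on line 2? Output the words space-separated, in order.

Line 1: ['sweet', 'message', 'chair'] (min_width=19, slack=0)
Line 2: ['journey', 'telescope'] (min_width=17, slack=2)
Line 3: ['island', 'brown', 'top'] (min_width=16, slack=3)
Line 4: ['library', 'number', 'a'] (min_width=16, slack=3)
Line 5: ['desert', 'matrix'] (min_width=13, slack=6)
Line 6: ['standard', 'display'] (min_width=16, slack=3)
Line 7: ['orange', 'six', 'security'] (min_width=19, slack=0)
Line 8: ['were', 'to', 'sand'] (min_width=12, slack=7)

Answer: journey telescope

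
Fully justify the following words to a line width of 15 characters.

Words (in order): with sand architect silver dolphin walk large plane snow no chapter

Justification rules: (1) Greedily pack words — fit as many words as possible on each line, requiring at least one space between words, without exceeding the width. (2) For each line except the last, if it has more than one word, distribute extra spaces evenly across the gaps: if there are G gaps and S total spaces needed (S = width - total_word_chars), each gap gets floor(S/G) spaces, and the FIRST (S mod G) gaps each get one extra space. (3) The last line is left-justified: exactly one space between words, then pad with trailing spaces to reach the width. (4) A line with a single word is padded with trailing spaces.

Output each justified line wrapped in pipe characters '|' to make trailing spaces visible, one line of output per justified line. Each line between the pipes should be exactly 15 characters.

Answer: |with       sand|
|architect      |
|silver  dolphin|
|walk      large|
|plane  snow  no|
|chapter        |

Derivation:
Line 1: ['with', 'sand'] (min_width=9, slack=6)
Line 2: ['architect'] (min_width=9, slack=6)
Line 3: ['silver', 'dolphin'] (min_width=14, slack=1)
Line 4: ['walk', 'large'] (min_width=10, slack=5)
Line 5: ['plane', 'snow', 'no'] (min_width=13, slack=2)
Line 6: ['chapter'] (min_width=7, slack=8)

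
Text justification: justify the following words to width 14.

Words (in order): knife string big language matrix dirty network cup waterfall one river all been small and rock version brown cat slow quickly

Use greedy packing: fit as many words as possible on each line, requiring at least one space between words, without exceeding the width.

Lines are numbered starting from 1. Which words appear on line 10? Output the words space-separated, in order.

Answer: quickly

Derivation:
Line 1: ['knife', 'string'] (min_width=12, slack=2)
Line 2: ['big', 'language'] (min_width=12, slack=2)
Line 3: ['matrix', 'dirty'] (min_width=12, slack=2)
Line 4: ['network', 'cup'] (min_width=11, slack=3)
Line 5: ['waterfall', 'one'] (min_width=13, slack=1)
Line 6: ['river', 'all', 'been'] (min_width=14, slack=0)
Line 7: ['small', 'and', 'rock'] (min_width=14, slack=0)
Line 8: ['version', 'brown'] (min_width=13, slack=1)
Line 9: ['cat', 'slow'] (min_width=8, slack=6)
Line 10: ['quickly'] (min_width=7, slack=7)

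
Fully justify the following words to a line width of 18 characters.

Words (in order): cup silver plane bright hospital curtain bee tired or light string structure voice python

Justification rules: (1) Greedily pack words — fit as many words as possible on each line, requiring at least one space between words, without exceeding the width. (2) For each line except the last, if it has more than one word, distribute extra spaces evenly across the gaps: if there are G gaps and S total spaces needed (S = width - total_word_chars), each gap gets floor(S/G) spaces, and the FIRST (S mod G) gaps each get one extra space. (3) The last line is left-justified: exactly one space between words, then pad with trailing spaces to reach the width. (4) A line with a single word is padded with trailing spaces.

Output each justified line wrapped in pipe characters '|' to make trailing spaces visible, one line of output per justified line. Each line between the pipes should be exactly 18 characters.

Answer: |cup  silver  plane|
|bright    hospital|
|curtain  bee tired|
|or   light  string|
|structure    voice|
|python            |

Derivation:
Line 1: ['cup', 'silver', 'plane'] (min_width=16, slack=2)
Line 2: ['bright', 'hospital'] (min_width=15, slack=3)
Line 3: ['curtain', 'bee', 'tired'] (min_width=17, slack=1)
Line 4: ['or', 'light', 'string'] (min_width=15, slack=3)
Line 5: ['structure', 'voice'] (min_width=15, slack=3)
Line 6: ['python'] (min_width=6, slack=12)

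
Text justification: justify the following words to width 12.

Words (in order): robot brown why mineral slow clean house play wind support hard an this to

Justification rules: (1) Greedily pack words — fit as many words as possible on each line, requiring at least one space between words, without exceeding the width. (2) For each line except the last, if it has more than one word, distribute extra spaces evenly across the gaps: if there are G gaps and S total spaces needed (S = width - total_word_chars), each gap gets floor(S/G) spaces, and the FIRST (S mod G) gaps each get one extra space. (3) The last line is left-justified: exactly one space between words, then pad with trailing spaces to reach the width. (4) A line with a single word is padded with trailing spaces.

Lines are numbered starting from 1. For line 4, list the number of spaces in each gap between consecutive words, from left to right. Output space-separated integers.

Answer: 3

Derivation:
Line 1: ['robot', 'brown'] (min_width=11, slack=1)
Line 2: ['why', 'mineral'] (min_width=11, slack=1)
Line 3: ['slow', 'clean'] (min_width=10, slack=2)
Line 4: ['house', 'play'] (min_width=10, slack=2)
Line 5: ['wind', 'support'] (min_width=12, slack=0)
Line 6: ['hard', 'an', 'this'] (min_width=12, slack=0)
Line 7: ['to'] (min_width=2, slack=10)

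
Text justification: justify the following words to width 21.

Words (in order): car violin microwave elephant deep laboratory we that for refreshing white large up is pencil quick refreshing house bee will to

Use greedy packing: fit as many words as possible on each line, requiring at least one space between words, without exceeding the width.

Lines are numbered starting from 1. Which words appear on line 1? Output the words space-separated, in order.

Line 1: ['car', 'violin', 'microwave'] (min_width=20, slack=1)
Line 2: ['elephant', 'deep'] (min_width=13, slack=8)
Line 3: ['laboratory', 'we', 'that'] (min_width=18, slack=3)
Line 4: ['for', 'refreshing', 'white'] (min_width=20, slack=1)
Line 5: ['large', 'up', 'is', 'pencil'] (min_width=18, slack=3)
Line 6: ['quick', 'refreshing'] (min_width=16, slack=5)
Line 7: ['house', 'bee', 'will', 'to'] (min_width=17, slack=4)

Answer: car violin microwave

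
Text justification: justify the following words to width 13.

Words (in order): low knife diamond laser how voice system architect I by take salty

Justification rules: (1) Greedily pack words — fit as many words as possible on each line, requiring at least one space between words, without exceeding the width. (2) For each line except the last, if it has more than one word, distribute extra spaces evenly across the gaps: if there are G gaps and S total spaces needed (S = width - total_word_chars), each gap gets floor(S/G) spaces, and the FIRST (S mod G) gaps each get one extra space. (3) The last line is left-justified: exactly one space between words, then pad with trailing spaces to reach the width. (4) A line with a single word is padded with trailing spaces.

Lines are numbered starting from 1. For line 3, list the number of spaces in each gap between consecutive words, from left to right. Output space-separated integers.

Answer: 5

Derivation:
Line 1: ['low', 'knife'] (min_width=9, slack=4)
Line 2: ['diamond', 'laser'] (min_width=13, slack=0)
Line 3: ['how', 'voice'] (min_width=9, slack=4)
Line 4: ['system'] (min_width=6, slack=7)
Line 5: ['architect', 'I'] (min_width=11, slack=2)
Line 6: ['by', 'take', 'salty'] (min_width=13, slack=0)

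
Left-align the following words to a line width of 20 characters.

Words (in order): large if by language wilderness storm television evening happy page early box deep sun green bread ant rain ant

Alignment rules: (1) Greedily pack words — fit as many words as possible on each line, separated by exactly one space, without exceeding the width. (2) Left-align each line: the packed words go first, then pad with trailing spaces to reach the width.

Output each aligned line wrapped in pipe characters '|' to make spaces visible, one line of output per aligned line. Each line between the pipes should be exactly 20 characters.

Line 1: ['large', 'if', 'by', 'language'] (min_width=20, slack=0)
Line 2: ['wilderness', 'storm'] (min_width=16, slack=4)
Line 3: ['television', 'evening'] (min_width=18, slack=2)
Line 4: ['happy', 'page', 'early', 'box'] (min_width=20, slack=0)
Line 5: ['deep', 'sun', 'green', 'bread'] (min_width=20, slack=0)
Line 6: ['ant', 'rain', 'ant'] (min_width=12, slack=8)

Answer: |large if by language|
|wilderness storm    |
|television evening  |
|happy page early box|
|deep sun green bread|
|ant rain ant        |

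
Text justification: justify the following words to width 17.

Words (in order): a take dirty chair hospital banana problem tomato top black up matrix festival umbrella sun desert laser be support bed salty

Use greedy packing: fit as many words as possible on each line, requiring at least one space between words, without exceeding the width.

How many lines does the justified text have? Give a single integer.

Answer: 9

Derivation:
Line 1: ['a', 'take', 'dirty'] (min_width=12, slack=5)
Line 2: ['chair', 'hospital'] (min_width=14, slack=3)
Line 3: ['banana', 'problem'] (min_width=14, slack=3)
Line 4: ['tomato', 'top', 'black'] (min_width=16, slack=1)
Line 5: ['up', 'matrix'] (min_width=9, slack=8)
Line 6: ['festival', 'umbrella'] (min_width=17, slack=0)
Line 7: ['sun', 'desert', 'laser'] (min_width=16, slack=1)
Line 8: ['be', 'support', 'bed'] (min_width=14, slack=3)
Line 9: ['salty'] (min_width=5, slack=12)
Total lines: 9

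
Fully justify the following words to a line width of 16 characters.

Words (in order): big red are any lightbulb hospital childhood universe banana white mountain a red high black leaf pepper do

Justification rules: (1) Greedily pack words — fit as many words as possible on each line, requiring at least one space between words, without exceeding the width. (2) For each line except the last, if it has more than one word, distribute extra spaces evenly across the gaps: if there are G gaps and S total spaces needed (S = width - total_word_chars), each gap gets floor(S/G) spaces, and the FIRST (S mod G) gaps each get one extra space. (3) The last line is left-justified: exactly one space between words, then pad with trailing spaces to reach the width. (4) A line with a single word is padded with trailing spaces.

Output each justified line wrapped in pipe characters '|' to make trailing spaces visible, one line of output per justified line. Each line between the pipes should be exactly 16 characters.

Line 1: ['big', 'red', 'are', 'any'] (min_width=15, slack=1)
Line 2: ['lightbulb'] (min_width=9, slack=7)
Line 3: ['hospital'] (min_width=8, slack=8)
Line 4: ['childhood'] (min_width=9, slack=7)
Line 5: ['universe', 'banana'] (min_width=15, slack=1)
Line 6: ['white', 'mountain', 'a'] (min_width=16, slack=0)
Line 7: ['red', 'high', 'black'] (min_width=14, slack=2)
Line 8: ['leaf', 'pepper', 'do'] (min_width=14, slack=2)

Answer: |big  red are any|
|lightbulb       |
|hospital        |
|childhood       |
|universe  banana|
|white mountain a|
|red  high  black|
|leaf pepper do  |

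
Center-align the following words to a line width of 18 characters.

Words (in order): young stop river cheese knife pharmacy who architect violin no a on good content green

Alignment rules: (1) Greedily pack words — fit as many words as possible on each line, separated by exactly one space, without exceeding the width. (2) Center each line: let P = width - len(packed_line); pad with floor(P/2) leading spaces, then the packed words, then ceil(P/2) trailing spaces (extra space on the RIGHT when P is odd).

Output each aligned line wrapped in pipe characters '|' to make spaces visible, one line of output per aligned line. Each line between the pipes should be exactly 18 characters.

Line 1: ['young', 'stop', 'river'] (min_width=16, slack=2)
Line 2: ['cheese', 'knife'] (min_width=12, slack=6)
Line 3: ['pharmacy', 'who'] (min_width=12, slack=6)
Line 4: ['architect', 'violin'] (min_width=16, slack=2)
Line 5: ['no', 'a', 'on', 'good'] (min_width=12, slack=6)
Line 6: ['content', 'green'] (min_width=13, slack=5)

Answer: | young stop river |
|   cheese knife   |
|   pharmacy who   |
| architect violin |
|   no a on good   |
|  content green   |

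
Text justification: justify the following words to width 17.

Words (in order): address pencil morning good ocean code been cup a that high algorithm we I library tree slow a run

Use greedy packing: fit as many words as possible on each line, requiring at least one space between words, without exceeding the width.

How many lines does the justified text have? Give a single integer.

Line 1: ['address', 'pencil'] (min_width=14, slack=3)
Line 2: ['morning', 'good'] (min_width=12, slack=5)
Line 3: ['ocean', 'code', 'been'] (min_width=15, slack=2)
Line 4: ['cup', 'a', 'that', 'high'] (min_width=15, slack=2)
Line 5: ['algorithm', 'we', 'I'] (min_width=14, slack=3)
Line 6: ['library', 'tree', 'slow'] (min_width=17, slack=0)
Line 7: ['a', 'run'] (min_width=5, slack=12)
Total lines: 7

Answer: 7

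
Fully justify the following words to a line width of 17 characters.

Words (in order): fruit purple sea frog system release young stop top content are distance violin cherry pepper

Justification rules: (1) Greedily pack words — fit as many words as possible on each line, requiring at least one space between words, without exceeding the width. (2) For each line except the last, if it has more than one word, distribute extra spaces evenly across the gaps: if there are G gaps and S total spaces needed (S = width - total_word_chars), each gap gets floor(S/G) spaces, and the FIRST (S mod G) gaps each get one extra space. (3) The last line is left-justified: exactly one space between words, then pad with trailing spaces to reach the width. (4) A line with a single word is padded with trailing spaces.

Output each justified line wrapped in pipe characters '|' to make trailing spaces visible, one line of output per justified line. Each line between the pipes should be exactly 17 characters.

Line 1: ['fruit', 'purple', 'sea'] (min_width=16, slack=1)
Line 2: ['frog', 'system'] (min_width=11, slack=6)
Line 3: ['release', 'young'] (min_width=13, slack=4)
Line 4: ['stop', 'top', 'content'] (min_width=16, slack=1)
Line 5: ['are', 'distance'] (min_width=12, slack=5)
Line 6: ['violin', 'cherry'] (min_width=13, slack=4)
Line 7: ['pepper'] (min_width=6, slack=11)

Answer: |fruit  purple sea|
|frog       system|
|release     young|
|stop  top content|
|are      distance|
|violin     cherry|
|pepper           |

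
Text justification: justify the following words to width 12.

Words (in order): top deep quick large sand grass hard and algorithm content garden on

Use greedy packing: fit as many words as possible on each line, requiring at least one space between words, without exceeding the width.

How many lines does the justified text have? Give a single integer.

Answer: 7

Derivation:
Line 1: ['top', 'deep'] (min_width=8, slack=4)
Line 2: ['quick', 'large'] (min_width=11, slack=1)
Line 3: ['sand', 'grass'] (min_width=10, slack=2)
Line 4: ['hard', 'and'] (min_width=8, slack=4)
Line 5: ['algorithm'] (min_width=9, slack=3)
Line 6: ['content'] (min_width=7, slack=5)
Line 7: ['garden', 'on'] (min_width=9, slack=3)
Total lines: 7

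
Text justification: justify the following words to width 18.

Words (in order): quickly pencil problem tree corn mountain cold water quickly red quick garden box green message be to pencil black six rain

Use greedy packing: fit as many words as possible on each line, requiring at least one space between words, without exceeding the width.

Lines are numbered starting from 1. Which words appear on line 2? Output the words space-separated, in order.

Line 1: ['quickly', 'pencil'] (min_width=14, slack=4)
Line 2: ['problem', 'tree', 'corn'] (min_width=17, slack=1)
Line 3: ['mountain', 'cold'] (min_width=13, slack=5)
Line 4: ['water', 'quickly', 'red'] (min_width=17, slack=1)
Line 5: ['quick', 'garden', 'box'] (min_width=16, slack=2)
Line 6: ['green', 'message', 'be'] (min_width=16, slack=2)
Line 7: ['to', 'pencil', 'black'] (min_width=15, slack=3)
Line 8: ['six', 'rain'] (min_width=8, slack=10)

Answer: problem tree corn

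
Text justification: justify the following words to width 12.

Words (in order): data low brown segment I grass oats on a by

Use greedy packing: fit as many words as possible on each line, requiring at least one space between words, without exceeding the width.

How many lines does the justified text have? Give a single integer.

Line 1: ['data', 'low'] (min_width=8, slack=4)
Line 2: ['brown'] (min_width=5, slack=7)
Line 3: ['segment', 'I'] (min_width=9, slack=3)
Line 4: ['grass', 'oats'] (min_width=10, slack=2)
Line 5: ['on', 'a', 'by'] (min_width=7, slack=5)
Total lines: 5

Answer: 5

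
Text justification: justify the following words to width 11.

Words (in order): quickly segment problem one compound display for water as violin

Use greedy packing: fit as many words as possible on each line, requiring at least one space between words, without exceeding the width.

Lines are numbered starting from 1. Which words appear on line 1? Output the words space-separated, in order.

Line 1: ['quickly'] (min_width=7, slack=4)
Line 2: ['segment'] (min_width=7, slack=4)
Line 3: ['problem', 'one'] (min_width=11, slack=0)
Line 4: ['compound'] (min_width=8, slack=3)
Line 5: ['display', 'for'] (min_width=11, slack=0)
Line 6: ['water', 'as'] (min_width=8, slack=3)
Line 7: ['violin'] (min_width=6, slack=5)

Answer: quickly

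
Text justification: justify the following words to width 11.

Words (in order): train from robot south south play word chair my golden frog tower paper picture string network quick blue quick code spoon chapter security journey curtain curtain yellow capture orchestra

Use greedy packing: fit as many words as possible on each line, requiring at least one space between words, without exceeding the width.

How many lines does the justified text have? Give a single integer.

Line 1: ['train', 'from'] (min_width=10, slack=1)
Line 2: ['robot', 'south'] (min_width=11, slack=0)
Line 3: ['south', 'play'] (min_width=10, slack=1)
Line 4: ['word', 'chair'] (min_width=10, slack=1)
Line 5: ['my', 'golden'] (min_width=9, slack=2)
Line 6: ['frog', 'tower'] (min_width=10, slack=1)
Line 7: ['paper'] (min_width=5, slack=6)
Line 8: ['picture'] (min_width=7, slack=4)
Line 9: ['string'] (min_width=6, slack=5)
Line 10: ['network'] (min_width=7, slack=4)
Line 11: ['quick', 'blue'] (min_width=10, slack=1)
Line 12: ['quick', 'code'] (min_width=10, slack=1)
Line 13: ['spoon'] (min_width=5, slack=6)
Line 14: ['chapter'] (min_width=7, slack=4)
Line 15: ['security'] (min_width=8, slack=3)
Line 16: ['journey'] (min_width=7, slack=4)
Line 17: ['curtain'] (min_width=7, slack=4)
Line 18: ['curtain'] (min_width=7, slack=4)
Line 19: ['yellow'] (min_width=6, slack=5)
Line 20: ['capture'] (min_width=7, slack=4)
Line 21: ['orchestra'] (min_width=9, slack=2)
Total lines: 21

Answer: 21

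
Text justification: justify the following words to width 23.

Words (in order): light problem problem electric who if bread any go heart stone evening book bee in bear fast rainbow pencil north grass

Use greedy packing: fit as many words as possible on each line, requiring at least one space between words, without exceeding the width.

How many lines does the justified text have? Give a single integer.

Line 1: ['light', 'problem', 'problem'] (min_width=21, slack=2)
Line 2: ['electric', 'who', 'if', 'bread'] (min_width=21, slack=2)
Line 3: ['any', 'go', 'heart', 'stone'] (min_width=18, slack=5)
Line 4: ['evening', 'book', 'bee', 'in'] (min_width=19, slack=4)
Line 5: ['bear', 'fast', 'rainbow'] (min_width=17, slack=6)
Line 6: ['pencil', 'north', 'grass'] (min_width=18, slack=5)
Total lines: 6

Answer: 6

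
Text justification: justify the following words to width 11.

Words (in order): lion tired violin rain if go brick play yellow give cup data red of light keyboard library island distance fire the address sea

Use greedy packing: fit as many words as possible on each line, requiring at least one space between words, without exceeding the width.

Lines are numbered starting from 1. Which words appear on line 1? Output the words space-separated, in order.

Line 1: ['lion', 'tired'] (min_width=10, slack=1)
Line 2: ['violin', 'rain'] (min_width=11, slack=0)
Line 3: ['if', 'go', 'brick'] (min_width=11, slack=0)
Line 4: ['play', 'yellow'] (min_width=11, slack=0)
Line 5: ['give', 'cup'] (min_width=8, slack=3)
Line 6: ['data', 'red', 'of'] (min_width=11, slack=0)
Line 7: ['light'] (min_width=5, slack=6)
Line 8: ['keyboard'] (min_width=8, slack=3)
Line 9: ['library'] (min_width=7, slack=4)
Line 10: ['island'] (min_width=6, slack=5)
Line 11: ['distance'] (min_width=8, slack=3)
Line 12: ['fire', 'the'] (min_width=8, slack=3)
Line 13: ['address', 'sea'] (min_width=11, slack=0)

Answer: lion tired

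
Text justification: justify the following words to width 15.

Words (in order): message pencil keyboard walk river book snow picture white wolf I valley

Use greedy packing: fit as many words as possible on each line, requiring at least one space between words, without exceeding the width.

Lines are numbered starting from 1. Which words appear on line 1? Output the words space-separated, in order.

Answer: message pencil

Derivation:
Line 1: ['message', 'pencil'] (min_width=14, slack=1)
Line 2: ['keyboard', 'walk'] (min_width=13, slack=2)
Line 3: ['river', 'book', 'snow'] (min_width=15, slack=0)
Line 4: ['picture', 'white'] (min_width=13, slack=2)
Line 5: ['wolf', 'I', 'valley'] (min_width=13, slack=2)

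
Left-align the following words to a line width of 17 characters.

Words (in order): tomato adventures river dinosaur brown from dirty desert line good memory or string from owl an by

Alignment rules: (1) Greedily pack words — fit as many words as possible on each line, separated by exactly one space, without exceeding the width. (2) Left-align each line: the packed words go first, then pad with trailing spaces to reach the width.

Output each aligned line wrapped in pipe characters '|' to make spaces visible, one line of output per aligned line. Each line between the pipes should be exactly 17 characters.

Answer: |tomato adventures|
|river dinosaur   |
|brown from dirty |
|desert line good |
|memory or string |
|from owl an by   |

Derivation:
Line 1: ['tomato', 'adventures'] (min_width=17, slack=0)
Line 2: ['river', 'dinosaur'] (min_width=14, slack=3)
Line 3: ['brown', 'from', 'dirty'] (min_width=16, slack=1)
Line 4: ['desert', 'line', 'good'] (min_width=16, slack=1)
Line 5: ['memory', 'or', 'string'] (min_width=16, slack=1)
Line 6: ['from', 'owl', 'an', 'by'] (min_width=14, slack=3)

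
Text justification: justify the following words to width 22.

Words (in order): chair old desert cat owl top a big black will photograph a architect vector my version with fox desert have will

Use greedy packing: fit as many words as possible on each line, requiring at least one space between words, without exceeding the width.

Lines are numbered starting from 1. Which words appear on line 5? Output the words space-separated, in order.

Answer: version with fox

Derivation:
Line 1: ['chair', 'old', 'desert', 'cat'] (min_width=20, slack=2)
Line 2: ['owl', 'top', 'a', 'big', 'black'] (min_width=19, slack=3)
Line 3: ['will', 'photograph', 'a'] (min_width=17, slack=5)
Line 4: ['architect', 'vector', 'my'] (min_width=19, slack=3)
Line 5: ['version', 'with', 'fox'] (min_width=16, slack=6)
Line 6: ['desert', 'have', 'will'] (min_width=16, slack=6)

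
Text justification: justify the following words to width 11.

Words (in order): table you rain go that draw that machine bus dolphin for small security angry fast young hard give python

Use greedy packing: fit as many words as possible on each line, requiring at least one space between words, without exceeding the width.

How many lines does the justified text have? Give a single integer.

Line 1: ['table', 'you'] (min_width=9, slack=2)
Line 2: ['rain', 'go'] (min_width=7, slack=4)
Line 3: ['that', 'draw'] (min_width=9, slack=2)
Line 4: ['that'] (min_width=4, slack=7)
Line 5: ['machine', 'bus'] (min_width=11, slack=0)
Line 6: ['dolphin', 'for'] (min_width=11, slack=0)
Line 7: ['small'] (min_width=5, slack=6)
Line 8: ['security'] (min_width=8, slack=3)
Line 9: ['angry', 'fast'] (min_width=10, slack=1)
Line 10: ['young', 'hard'] (min_width=10, slack=1)
Line 11: ['give', 'python'] (min_width=11, slack=0)
Total lines: 11

Answer: 11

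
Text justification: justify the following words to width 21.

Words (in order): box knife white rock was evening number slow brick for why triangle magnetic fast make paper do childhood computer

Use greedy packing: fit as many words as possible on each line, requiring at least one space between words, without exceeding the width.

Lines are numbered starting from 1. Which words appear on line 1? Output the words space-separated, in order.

Line 1: ['box', 'knife', 'white', 'rock'] (min_width=20, slack=1)
Line 2: ['was', 'evening', 'number'] (min_width=18, slack=3)
Line 3: ['slow', 'brick', 'for', 'why'] (min_width=18, slack=3)
Line 4: ['triangle', 'magnetic'] (min_width=17, slack=4)
Line 5: ['fast', 'make', 'paper', 'do'] (min_width=18, slack=3)
Line 6: ['childhood', 'computer'] (min_width=18, slack=3)

Answer: box knife white rock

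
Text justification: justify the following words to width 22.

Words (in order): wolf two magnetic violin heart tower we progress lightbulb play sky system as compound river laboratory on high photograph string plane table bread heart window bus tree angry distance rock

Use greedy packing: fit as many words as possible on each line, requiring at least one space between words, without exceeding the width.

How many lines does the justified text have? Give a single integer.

Answer: 10

Derivation:
Line 1: ['wolf', 'two', 'magnetic'] (min_width=17, slack=5)
Line 2: ['violin', 'heart', 'tower', 'we'] (min_width=21, slack=1)
Line 3: ['progress', 'lightbulb'] (min_width=18, slack=4)
Line 4: ['play', 'sky', 'system', 'as'] (min_width=18, slack=4)
Line 5: ['compound', 'river'] (min_width=14, slack=8)
Line 6: ['laboratory', 'on', 'high'] (min_width=18, slack=4)
Line 7: ['photograph', 'string'] (min_width=17, slack=5)
Line 8: ['plane', 'table', 'bread'] (min_width=17, slack=5)
Line 9: ['heart', 'window', 'bus', 'tree'] (min_width=21, slack=1)
Line 10: ['angry', 'distance', 'rock'] (min_width=19, slack=3)
Total lines: 10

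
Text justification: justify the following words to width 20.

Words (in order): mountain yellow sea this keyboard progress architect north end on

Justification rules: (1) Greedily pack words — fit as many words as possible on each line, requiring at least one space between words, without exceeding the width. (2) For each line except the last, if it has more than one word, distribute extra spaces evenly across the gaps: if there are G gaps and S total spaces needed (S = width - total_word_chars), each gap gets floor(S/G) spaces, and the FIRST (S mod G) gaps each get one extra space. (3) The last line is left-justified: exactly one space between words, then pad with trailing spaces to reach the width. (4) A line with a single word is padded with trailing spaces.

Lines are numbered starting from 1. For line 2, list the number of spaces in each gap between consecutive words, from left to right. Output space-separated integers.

Line 1: ['mountain', 'yellow', 'sea'] (min_width=19, slack=1)
Line 2: ['this', 'keyboard'] (min_width=13, slack=7)
Line 3: ['progress', 'architect'] (min_width=18, slack=2)
Line 4: ['north', 'end', 'on'] (min_width=12, slack=8)

Answer: 8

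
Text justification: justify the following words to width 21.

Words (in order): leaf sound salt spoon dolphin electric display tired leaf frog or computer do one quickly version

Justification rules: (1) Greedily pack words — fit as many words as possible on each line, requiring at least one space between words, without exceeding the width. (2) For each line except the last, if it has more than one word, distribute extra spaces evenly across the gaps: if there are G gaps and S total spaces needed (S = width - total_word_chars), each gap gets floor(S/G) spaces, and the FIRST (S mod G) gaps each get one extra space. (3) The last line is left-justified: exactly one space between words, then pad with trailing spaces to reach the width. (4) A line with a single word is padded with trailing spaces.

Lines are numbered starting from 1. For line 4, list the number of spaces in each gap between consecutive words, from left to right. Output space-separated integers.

Line 1: ['leaf', 'sound', 'salt', 'spoon'] (min_width=21, slack=0)
Line 2: ['dolphin', 'electric'] (min_width=16, slack=5)
Line 3: ['display', 'tired', 'leaf'] (min_width=18, slack=3)
Line 4: ['frog', 'or', 'computer', 'do'] (min_width=19, slack=2)
Line 5: ['one', 'quickly', 'version'] (min_width=19, slack=2)

Answer: 2 2 1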